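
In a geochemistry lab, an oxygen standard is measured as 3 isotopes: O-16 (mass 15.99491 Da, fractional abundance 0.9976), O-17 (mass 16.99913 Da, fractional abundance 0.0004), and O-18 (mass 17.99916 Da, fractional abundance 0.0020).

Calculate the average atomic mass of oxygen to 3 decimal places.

Weight each isotope mass by its fractional abundance: 0.9976 × 15.99491 + 0.0004 × 16.99913 + 0.0020 × 17.99916
= 15.956522 + 0.006800 + 0.035998 = 15.999320 Da

15.999 Da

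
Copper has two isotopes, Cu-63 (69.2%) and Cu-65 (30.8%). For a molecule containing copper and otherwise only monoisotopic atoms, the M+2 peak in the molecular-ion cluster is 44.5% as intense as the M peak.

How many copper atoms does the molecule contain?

With n Cu atoms, P(M+2)/P(M) = C(n,1)·p^(n−1)q / p^n = n·q/p = n · 0.308/0.692.
n = 0.445 × 0.692/0.308 = 1.00 ≈ 1

1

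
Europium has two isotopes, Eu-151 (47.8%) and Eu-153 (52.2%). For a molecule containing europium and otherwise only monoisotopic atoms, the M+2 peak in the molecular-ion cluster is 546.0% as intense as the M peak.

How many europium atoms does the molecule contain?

With n Eu atoms, P(M+2)/P(M) = C(n,1)·p^(n−1)q / p^n = n·q/p = n · 0.522/0.478.
n = 5.460 × 0.478/0.522 = 5.00 ≈ 5

5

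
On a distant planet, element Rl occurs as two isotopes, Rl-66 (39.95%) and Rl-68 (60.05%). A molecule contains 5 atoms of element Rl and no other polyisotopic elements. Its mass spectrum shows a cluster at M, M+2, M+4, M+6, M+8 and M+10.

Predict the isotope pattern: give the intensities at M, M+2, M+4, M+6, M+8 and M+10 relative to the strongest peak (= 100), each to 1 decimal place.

Each Rl atom is independently Rl-66 (p = 0.3995) or Rl-68 (q = 0.6005); the cluster is the binomial expansion (p + q)^5.
P(M) = 0.3995^5 = 0.010176
P(M+2) = 5 × 0.3995^4 × 0.6005^1 = 0.076480
P(M+4) = 10 × 0.3995^3 × 0.6005^2 = 0.229920
P(M+6) = 10 × 0.3995^2 × 0.6005^3 = 0.345599
P(M+8) = 5 × 0.3995^1 × 0.6005^4 = 0.259740
P(M+10) = 0.6005^5 = 0.078085
The M+6 peak is largest (0.345599); scaling to 100 gives 2.9 : 22.1 : 66.5 : 100.0 : 75.2 : 22.6.

2.9 : 22.1 : 66.5 : 100.0 : 75.2 : 22.6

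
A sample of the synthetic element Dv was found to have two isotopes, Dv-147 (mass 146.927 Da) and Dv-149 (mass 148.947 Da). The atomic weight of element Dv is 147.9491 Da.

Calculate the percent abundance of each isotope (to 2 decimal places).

With x = fraction of Dv-147 (so Dv-149 is 1 − x):
146.927·x + 148.947·(1 − x) = 147.9491
(146.927 − 148.947)·x = 147.9491 − 148.947
x = -0.9979 / -2.020 = 0.49401 → 49.40% Dv-147, 50.60% Dv-149.

Dv-147: 49.40%, Dv-149: 50.60%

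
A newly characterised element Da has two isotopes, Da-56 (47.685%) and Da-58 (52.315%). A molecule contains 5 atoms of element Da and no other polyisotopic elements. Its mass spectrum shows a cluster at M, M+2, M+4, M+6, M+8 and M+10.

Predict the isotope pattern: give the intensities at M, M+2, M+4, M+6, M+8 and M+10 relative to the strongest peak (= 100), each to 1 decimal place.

The 5 Da atoms are independent, so intensities follow the terms of (0.47685 + 0.52315)^5.
P(M) = 0.47685^5 = 0.024655
P(M+2) = 5 × 0.47685^4 × 0.52315^1 = 0.135246
P(M+4) = 10 × 0.47685^3 × 0.52315^2 = 0.296755
P(M+6) = 10 × 0.47685^2 × 0.52315^3 = 0.325568
P(M+8) = 5 × 0.47685^1 × 0.52315^4 = 0.178590
P(M+10) = 0.52315^5 = 0.039186
The M+6 peak is largest (0.325568); scaling to 100 gives 7.6 : 41.5 : 91.1 : 100.0 : 54.9 : 12.0.

7.6 : 41.5 : 91.1 : 100.0 : 54.9 : 12.0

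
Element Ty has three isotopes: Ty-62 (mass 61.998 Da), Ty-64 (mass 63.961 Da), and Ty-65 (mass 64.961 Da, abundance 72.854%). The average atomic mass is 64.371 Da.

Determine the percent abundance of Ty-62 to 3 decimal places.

16.227%

Let x and y be the fractions of Ty-62 and Ty-64. Then x + y = 1 − 0.72854 = 0.27146 and 61.998x + 63.961y = 64.371 − 0.72854×64.961 = 17.04431306.
Substituting: 61.998x + 63.961(0.27146 − x) = 17.04431306
(61.998 − 63.961)x = -0.31854  ⇒  x = 0.16227, y = 0.10919
Ty-62: 16.227%, Ty-64: 10.919%.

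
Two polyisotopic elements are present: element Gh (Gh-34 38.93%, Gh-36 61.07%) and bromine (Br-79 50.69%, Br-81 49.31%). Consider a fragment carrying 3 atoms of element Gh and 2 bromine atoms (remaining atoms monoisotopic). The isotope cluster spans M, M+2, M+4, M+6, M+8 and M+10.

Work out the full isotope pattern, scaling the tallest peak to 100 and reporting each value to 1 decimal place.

4.4 : 29.3 : 77.1 : 100.0 : 63.9 : 16.1

Element Gh pattern (n=3): 0.05900016 : 0.27766298 : 0.43557355 : 0.22776331
Bromine pattern (n=2): 0.25694761 : 0.49990478 : 0.24314761
Convolve the two distributions (both contribute in 2-u steps):
  M: 0.05900016×0.25694761 = 0.015160
  M+2: 0.05900016×0.49990478 + 0.27766298×0.25694761 = 0.100839
  M+4: 0.05900016×0.24314761 + 0.27766298×0.49990478 + 0.43557355×0.25694761 = 0.265070
  M+6: 0.27766298×0.24314761 + 0.43557355×0.49990478 + 0.22776331×0.25694761 = 0.343782
  M+8: 0.43557355×0.24314761 + 0.22776331×0.49990478 = 0.219769
  M+10: 0.22776331×0.24314761 = 0.055380
Scale to base peak (0.343782) = 100: 4.4 : 29.3 : 77.1 : 100.0 : 63.9 : 16.1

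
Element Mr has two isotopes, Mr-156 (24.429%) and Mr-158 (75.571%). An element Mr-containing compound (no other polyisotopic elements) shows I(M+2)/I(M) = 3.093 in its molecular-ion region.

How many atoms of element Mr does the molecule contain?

1

For n independent Mr atoms, I(M+2)/I(M) = n · (abundance Mr-158) / (abundance Mr-156) = n · 0.75571/0.24429.
n = 3.093 × 0.24429/0.75571 = 1.00 ≈ 1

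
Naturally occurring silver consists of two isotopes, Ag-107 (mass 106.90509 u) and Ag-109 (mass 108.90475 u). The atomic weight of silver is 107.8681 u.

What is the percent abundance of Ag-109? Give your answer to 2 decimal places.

48.16%

Let x be the fractional abundance of Ag-107; then Ag-109 has abundance 1 − x.
106.90509·x + 108.90475·(1 − x) = 107.8681
(106.90509 − 108.90475)·x = 107.8681 − 108.90475
x = -1.03665 / -1.99966 = 0.51841 → 51.84% Ag-107, 48.16% Ag-109.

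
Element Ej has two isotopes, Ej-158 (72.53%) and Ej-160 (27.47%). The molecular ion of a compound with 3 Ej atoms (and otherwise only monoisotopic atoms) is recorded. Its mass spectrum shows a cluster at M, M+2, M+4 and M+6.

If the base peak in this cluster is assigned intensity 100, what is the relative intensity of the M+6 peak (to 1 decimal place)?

Binomial terms of (0.7253 + 0.2747)^3: M 0.3816, M+2 0.4335, M+4 0.1642, M+6 0.0207 → M+2 is the base peak.
P(M+2) = C(3,1) × 0.7253^2 × 0.2747^1 = 3 × 0.52606009 × 0.2747 = 0.433526 (base)
P(M+6) = C(3,3) × 0.7253^0 × 0.2747^3 = 1 × 1.0000 × 0.02072889 = 0.020729
Relative intensity = 0.020729 / 0.433526 × 100 = 4.8

4.8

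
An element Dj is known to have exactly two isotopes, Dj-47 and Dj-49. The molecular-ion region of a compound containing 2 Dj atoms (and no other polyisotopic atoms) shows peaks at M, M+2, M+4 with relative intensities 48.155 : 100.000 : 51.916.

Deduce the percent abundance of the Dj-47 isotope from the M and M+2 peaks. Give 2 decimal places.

Write p for the Dj-47 fraction. I(M+2)/I(M) = [C(2,1)·p^1·(1−p)] / p^2 = 2·(1−p)/p = 100.000/48.155 = 2.0766
(1−p)/p = 2.0766/2 = 1.0383  ⇒  p = 1/(1 + 1.0383) = 0.4906
Dj-47: 49.06%, Dj-49: 50.94%.

49.06%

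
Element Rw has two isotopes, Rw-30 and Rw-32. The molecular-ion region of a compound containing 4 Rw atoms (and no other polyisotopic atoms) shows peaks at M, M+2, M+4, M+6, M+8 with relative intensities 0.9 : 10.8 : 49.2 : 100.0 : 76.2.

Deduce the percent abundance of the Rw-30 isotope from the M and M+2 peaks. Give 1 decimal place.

Write p for the Rw-30 fraction. I(M+2)/I(M) = [C(4,1)·p^3·(1−p)] / p^4 = 4·(1−p)/p = 10.8/0.9 = 12.0000
(1−p)/p = 12.0000/4 = 3.0000  ⇒  p = 1/(1 + 3.0000) = 0.2500
Rw-30: 25.0%, Rw-32: 75.0%.

25.0%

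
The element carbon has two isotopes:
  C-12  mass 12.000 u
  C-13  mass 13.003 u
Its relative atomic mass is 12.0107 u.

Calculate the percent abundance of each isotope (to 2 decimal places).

C-12: 98.93%, C-13: 1.07%

Writing the weighted mean with unknown fraction x of C-12:
12.000·x + 13.003·(1 − x) = 12.0107
(12.000 − 13.003)·x = 12.0107 − 13.003
x = -0.9923 / -1.003 = 0.98933 → 98.93% C-12, 1.07% C-13.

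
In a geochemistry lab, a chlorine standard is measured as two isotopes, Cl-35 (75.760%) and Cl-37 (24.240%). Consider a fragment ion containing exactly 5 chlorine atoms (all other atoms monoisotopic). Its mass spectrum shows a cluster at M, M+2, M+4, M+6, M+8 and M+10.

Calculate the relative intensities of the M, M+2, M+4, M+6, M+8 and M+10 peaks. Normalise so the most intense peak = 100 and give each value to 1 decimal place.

Expanding (0.75760 + 0.24240)^5:
P(M) = 0.75760^5 = 0.249574
P(M+2) = 5 × 0.75760^4 × 0.24240^1 = 0.399266
P(M+4) = 10 × 0.75760^3 × 0.24240^2 = 0.255497
P(M+6) = 10 × 0.75760^2 × 0.24240^3 = 0.081748
P(M+8) = 5 × 0.75760^1 × 0.24240^4 = 0.013078
P(M+10) = 0.24240^5 = 0.000837
The M+2 peak is largest (0.399266); scaling to 100 gives 62.5 : 100.0 : 64.0 : 20.5 : 3.3 : 0.2.

62.5 : 100.0 : 64.0 : 20.5 : 3.3 : 0.2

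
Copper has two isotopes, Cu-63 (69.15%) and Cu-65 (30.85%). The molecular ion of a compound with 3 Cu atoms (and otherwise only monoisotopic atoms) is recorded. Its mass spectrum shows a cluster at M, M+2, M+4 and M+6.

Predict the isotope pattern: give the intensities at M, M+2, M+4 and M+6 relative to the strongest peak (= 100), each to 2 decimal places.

The 3 Cu atoms are independent, so intensities follow the terms of (0.6915 + 0.3085)^3.
P(M) = 0.6915^3 = 0.330656
P(M+2) = 3 × 0.6915^2 × 0.3085^1 = 0.442548
P(M+4) = 3 × 0.6915^1 × 0.3085^2 = 0.197435
P(M+6) = 0.3085^3 = 0.029361
The M+2 peak is largest (0.442548); scaling to 100 gives 74.72 : 100.00 : 44.61 : 6.63.

74.72 : 100.00 : 44.61 : 6.63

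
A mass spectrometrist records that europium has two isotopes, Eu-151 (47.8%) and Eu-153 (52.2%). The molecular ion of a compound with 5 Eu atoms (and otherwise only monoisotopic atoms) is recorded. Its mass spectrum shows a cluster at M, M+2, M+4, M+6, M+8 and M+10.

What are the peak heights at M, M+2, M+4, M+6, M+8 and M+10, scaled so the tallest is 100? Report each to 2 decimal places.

7.68 : 41.93 : 91.57 : 100.00 : 54.60 : 11.93

Expanding (0.478 + 0.522)^5:
P(M) = 0.478^5 = 0.024954
P(M+2) = 5 × 0.478^4 × 0.522^1 = 0.136255
P(M+4) = 10 × 0.478^3 × 0.522^2 = 0.297594
P(M+6) = 10 × 0.478^2 × 0.522^3 = 0.324988
P(M+8) = 5 × 0.478^1 × 0.522^4 = 0.177452
P(M+10) = 0.522^5 = 0.038757
The M+6 peak is largest (0.324988); scaling to 100 gives 7.68 : 41.93 : 91.57 : 100.00 : 54.60 : 11.93.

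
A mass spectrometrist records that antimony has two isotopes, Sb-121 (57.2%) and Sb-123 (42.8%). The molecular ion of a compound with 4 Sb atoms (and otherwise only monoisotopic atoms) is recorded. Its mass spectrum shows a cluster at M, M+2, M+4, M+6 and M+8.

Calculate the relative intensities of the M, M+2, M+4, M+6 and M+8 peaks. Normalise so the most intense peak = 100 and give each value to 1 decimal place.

Each Sb atom is independently Sb-121 (p = 0.572) or Sb-123 (q = 0.428); the cluster is the binomial expansion (p + q)^4.
P(M) = 0.572^4 = 0.107049
P(M+2) = 4 × 0.572^3 × 0.428^1 = 0.320400
P(M+4) = 6 × 0.572^2 × 0.428^2 = 0.359609
P(M+6) = 4 × 0.572^1 × 0.428^3 = 0.179385
P(M+8) = 0.428^4 = 0.033556
The M+4 peak is largest (0.359609); scaling to 100 gives 29.8 : 89.1 : 100.0 : 49.9 : 9.3.

29.8 : 89.1 : 100.0 : 49.9 : 9.3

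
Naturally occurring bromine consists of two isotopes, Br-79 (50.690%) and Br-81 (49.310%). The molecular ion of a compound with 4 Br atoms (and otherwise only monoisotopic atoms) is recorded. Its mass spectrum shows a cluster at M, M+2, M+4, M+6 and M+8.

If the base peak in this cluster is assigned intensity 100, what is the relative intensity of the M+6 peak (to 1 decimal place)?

64.9

Term probabilities: M 0.0660, M+2 0.2569, M+4 0.3749, M+6 0.2431, M+8 0.0591. Base peak = M+4.
P(M+4) = C(4,2) × 0.50690^2 × 0.49310^2 = 6 × 0.25694761 × 0.24314761 = 0.374857 (base)
P(M+6) = C(4,3) × 0.50690^1 × 0.49310^3 = 4 × 0.5069 × 0.11989609 = 0.243101
Relative intensity = 0.243101 / 0.374857 × 100 = 64.9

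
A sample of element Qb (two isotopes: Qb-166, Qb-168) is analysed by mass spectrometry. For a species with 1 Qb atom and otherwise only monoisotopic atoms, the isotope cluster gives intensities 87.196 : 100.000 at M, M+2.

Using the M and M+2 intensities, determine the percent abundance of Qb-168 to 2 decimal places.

53.42%

Let p = fractional abundance of Qb-166. I(M+2)/I(M) = [C(1,1)·p^0·(1−p)] / p^1 = 1·(1−p)/p = 100.000/87.196 = 1.1468
(1−p)/p = 1.1468/1 = 1.1468  ⇒  p = 1/(1 + 1.1468) = 0.4658
Qb-166: 46.58%, Qb-168: 53.42%.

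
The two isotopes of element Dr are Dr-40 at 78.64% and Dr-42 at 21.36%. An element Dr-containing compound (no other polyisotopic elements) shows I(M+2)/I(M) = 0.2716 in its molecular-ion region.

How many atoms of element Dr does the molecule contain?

1

The M+2/M ratio from n Dr atoms is n · q/p = n · 0.2136/0.7864.
n = 0.2716 × 0.7864/0.2136 = 1.00 ≈ 1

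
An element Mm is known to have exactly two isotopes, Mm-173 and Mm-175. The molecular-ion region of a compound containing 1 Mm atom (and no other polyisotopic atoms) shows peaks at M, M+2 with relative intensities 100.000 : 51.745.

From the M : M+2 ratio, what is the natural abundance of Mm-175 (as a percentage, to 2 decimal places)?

34.10%

Write p for the Mm-173 fraction. I(M+2)/I(M) = [C(1,1)·p^0·(1−p)] / p^1 = 1·(1−p)/p = 51.745/100.000 = 0.5174
(1−p)/p = 0.5174/1 = 0.5174  ⇒  p = 1/(1 + 0.5174) = 0.6590
Mm-173: 65.90%, Mm-175: 34.10%.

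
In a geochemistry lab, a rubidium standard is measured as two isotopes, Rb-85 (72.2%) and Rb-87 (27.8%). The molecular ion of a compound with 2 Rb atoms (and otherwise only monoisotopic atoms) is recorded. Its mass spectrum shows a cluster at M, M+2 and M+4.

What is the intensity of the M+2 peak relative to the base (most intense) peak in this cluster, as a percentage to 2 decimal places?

77.01%

(0.722 + 0.278)^2 gives M 0.5213, M+2 0.4014, M+4 0.0773; the largest is M.
P(M) = C(2,0) × 0.722^2 × 0.278^0 = 1 × 0.521284 × 1.0000 = 0.521284 (base)
P(M+2) = C(2,1) × 0.722^1 × 0.278^1 = 2 × 0.7220 × 0.2780 = 0.401432
Relative intensity = 0.401432 / 0.521284 × 100 = 77.01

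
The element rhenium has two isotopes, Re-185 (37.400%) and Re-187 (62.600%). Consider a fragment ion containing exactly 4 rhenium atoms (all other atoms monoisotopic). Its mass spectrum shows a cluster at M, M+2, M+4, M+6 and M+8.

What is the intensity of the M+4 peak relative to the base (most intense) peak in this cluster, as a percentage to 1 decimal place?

(0.37400 + 0.62600)^4 gives M 0.0196, M+2 0.1310, M+4 0.3289, M+6 0.3670, M+8 0.1536; the largest is M+6.
P(M+6) = C(4,3) × 0.37400^1 × 0.62600^3 = 4 × 0.3740 × 0.24531438 = 0.366990 (base)
P(M+4) = C(4,2) × 0.37400^2 × 0.62600^2 = 6 × 0.139876 × 0.391876 = 0.328884
Relative intensity = 0.328884 / 0.366990 × 100 = 89.6

89.6%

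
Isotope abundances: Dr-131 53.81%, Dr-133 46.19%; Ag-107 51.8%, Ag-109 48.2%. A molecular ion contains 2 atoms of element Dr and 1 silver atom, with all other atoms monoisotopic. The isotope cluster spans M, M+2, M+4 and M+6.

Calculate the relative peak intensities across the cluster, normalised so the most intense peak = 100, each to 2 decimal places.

Element Dr pattern (n=2): 0.28955161 : 0.49709678 : 0.21335161
Silver pattern (n=1): 0.5180 : 0.4820
Convolve the two distributions (both contribute in 2-u steps):
  M: 0.28955161×0.5180 = 0.149988
  M+2: 0.28955161×0.4820 + 0.49709678×0.5180 = 0.397060
  M+4: 0.49709678×0.4820 + 0.21335161×0.5180 = 0.350117
  M+6: 0.21335161×0.4820 = 0.102835
Scale to base peak (0.397060) = 100: 37.77 : 100.00 : 88.18 : 25.90

37.77 : 100.00 : 88.18 : 25.90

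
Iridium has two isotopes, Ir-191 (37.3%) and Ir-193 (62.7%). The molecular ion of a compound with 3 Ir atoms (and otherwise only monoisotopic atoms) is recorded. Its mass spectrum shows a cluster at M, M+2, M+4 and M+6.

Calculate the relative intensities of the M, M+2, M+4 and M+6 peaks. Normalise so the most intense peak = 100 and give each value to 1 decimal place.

Expanding (0.373 + 0.627)^3:
P(M) = 0.373^3 = 0.051895
P(M+2) = 3 × 0.373^2 × 0.627^1 = 0.261702
P(M+4) = 3 × 0.373^1 × 0.627^2 = 0.439911
P(M+6) = 0.627^3 = 0.246492
The M+4 peak is largest (0.439911); scaling to 100 gives 11.8 : 59.5 : 100.0 : 56.0.

11.8 : 59.5 : 100.0 : 56.0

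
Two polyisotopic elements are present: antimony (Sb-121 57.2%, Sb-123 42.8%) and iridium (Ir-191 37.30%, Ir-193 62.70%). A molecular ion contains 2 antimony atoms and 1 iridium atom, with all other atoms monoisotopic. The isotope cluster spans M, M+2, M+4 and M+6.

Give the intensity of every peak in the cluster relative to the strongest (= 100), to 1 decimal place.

Antimony pattern (n=2): 0.327184 : 0.489632 : 0.183184
Iridium pattern (n=1): 0.3730 : 0.6270
Convolve the two distributions (both contribute in 2-u steps):
  M: 0.327184×0.3730 = 0.122040
  M+2: 0.327184×0.6270 + 0.489632×0.3730 = 0.387777
  M+4: 0.489632×0.6270 + 0.183184×0.3730 = 0.375327
  M+6: 0.183184×0.6270 = 0.114856
Scale to base peak (0.387777) = 100: 31.5 : 100.0 : 96.8 : 29.6

31.5 : 100.0 : 96.8 : 29.6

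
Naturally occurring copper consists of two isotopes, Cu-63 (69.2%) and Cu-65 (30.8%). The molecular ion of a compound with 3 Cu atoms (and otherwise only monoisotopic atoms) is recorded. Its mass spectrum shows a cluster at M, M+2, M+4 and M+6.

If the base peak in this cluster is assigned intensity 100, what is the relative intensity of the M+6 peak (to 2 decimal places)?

6.60

(0.692 + 0.308)^3 gives M 0.3314, M+2 0.4425, M+4 0.1969, M+6 0.0292; the largest is M+2.
P(M+2) = C(3,1) × 0.692^2 × 0.308^1 = 3 × 0.478864 × 0.3080 = 0.442470 (base)
P(M+6) = C(3,3) × 0.692^0 × 0.308^3 = 1 × 1.0000 × 0.02921811 = 0.029218
Relative intensity = 0.029218 / 0.442470 × 100 = 6.60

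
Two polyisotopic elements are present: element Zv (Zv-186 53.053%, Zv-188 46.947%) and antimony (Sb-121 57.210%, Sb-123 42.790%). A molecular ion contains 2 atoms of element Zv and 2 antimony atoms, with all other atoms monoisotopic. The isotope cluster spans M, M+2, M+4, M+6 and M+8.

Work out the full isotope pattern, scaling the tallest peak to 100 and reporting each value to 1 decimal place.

25.1 : 81.8 : 100.0 : 54.2 : 11.0

Element Zv pattern (n=2): 0.28146208 : 0.49813584 : 0.22040208
Antimony pattern (n=2): 0.32729841 : 0.48960318 : 0.18309841
Convolve the two distributions (both contribute in 2-u steps):
  M: 0.28146208×0.32729841 = 0.092122
  M+2: 0.28146208×0.48960318 + 0.49813584×0.32729841 = 0.300844
  M+4: 0.28146208×0.18309841 + 0.49813584×0.48960318 + 0.22040208×0.32729841 = 0.367561
  M+6: 0.49813584×0.18309841 + 0.22040208×0.48960318 = 0.199117
  M+8: 0.22040208×0.18309841 = 0.040355
Scale to base peak (0.367561) = 100: 25.1 : 81.8 : 100.0 : 54.2 : 11.0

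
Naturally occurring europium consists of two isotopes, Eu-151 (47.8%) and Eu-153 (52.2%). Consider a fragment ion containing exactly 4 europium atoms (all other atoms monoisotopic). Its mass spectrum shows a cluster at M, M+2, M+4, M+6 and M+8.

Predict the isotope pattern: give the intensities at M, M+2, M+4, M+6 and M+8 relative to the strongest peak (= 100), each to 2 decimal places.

13.98 : 61.05 : 100.00 : 72.80 : 19.88

Each Eu atom is independently Eu-151 (p = 0.478) or Eu-153 (q = 0.522); the cluster is the binomial expansion (p + q)^4.
P(M) = 0.478^4 = 0.052205
P(M+2) = 4 × 0.478^3 × 0.522^1 = 0.228042
P(M+4) = 6 × 0.478^2 × 0.522^2 = 0.373549
P(M+6) = 4 × 0.478^1 × 0.522^3 = 0.271956
P(M+8) = 0.522^4 = 0.074248
The M+4 peak is largest (0.373549); scaling to 100 gives 13.98 : 61.05 : 100.00 : 72.80 : 19.88.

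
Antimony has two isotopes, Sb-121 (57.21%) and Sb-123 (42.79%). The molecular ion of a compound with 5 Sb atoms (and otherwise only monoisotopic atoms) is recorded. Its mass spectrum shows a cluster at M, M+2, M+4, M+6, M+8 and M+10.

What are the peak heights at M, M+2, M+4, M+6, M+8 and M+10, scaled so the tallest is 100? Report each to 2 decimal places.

Each Sb atom is independently Sb-121 (p = 0.5721) or Sb-123 (q = 0.4279); the cluster is the binomial expansion (p + q)^5.
P(M) = 0.5721^5 = 0.061286
P(M+2) = 5 × 0.5721^4 × 0.4279^1 = 0.229192
P(M+4) = 10 × 0.5721^3 × 0.4279^2 = 0.342847
P(M+6) = 10 × 0.5721^2 × 0.4279^3 = 0.256431
P(M+8) = 5 × 0.5721^1 × 0.4279^4 = 0.095898
P(M+10) = 0.4279^5 = 0.014345
The M+4 peak is largest (0.342847); scaling to 100 gives 17.88 : 66.85 : 100.00 : 74.79 : 27.97 : 4.18.

17.88 : 66.85 : 100.00 : 74.79 : 27.97 : 4.18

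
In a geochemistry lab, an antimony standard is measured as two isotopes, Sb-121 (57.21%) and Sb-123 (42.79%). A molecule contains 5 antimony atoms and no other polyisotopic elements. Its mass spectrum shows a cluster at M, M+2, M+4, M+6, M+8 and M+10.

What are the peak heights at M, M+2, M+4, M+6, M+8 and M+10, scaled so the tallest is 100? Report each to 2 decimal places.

The 5 Sb atoms are independent, so intensities follow the terms of (0.5721 + 0.4279)^5.
P(M) = 0.5721^5 = 0.061286
P(M+2) = 5 × 0.5721^4 × 0.4279^1 = 0.229192
P(M+4) = 10 × 0.5721^3 × 0.4279^2 = 0.342847
P(M+6) = 10 × 0.5721^2 × 0.4279^3 = 0.256431
P(M+8) = 5 × 0.5721^1 × 0.4279^4 = 0.095898
P(M+10) = 0.4279^5 = 0.014345
The M+4 peak is largest (0.342847); scaling to 100 gives 17.88 : 66.85 : 100.00 : 74.79 : 27.97 : 4.18.

17.88 : 66.85 : 100.00 : 74.79 : 27.97 : 4.18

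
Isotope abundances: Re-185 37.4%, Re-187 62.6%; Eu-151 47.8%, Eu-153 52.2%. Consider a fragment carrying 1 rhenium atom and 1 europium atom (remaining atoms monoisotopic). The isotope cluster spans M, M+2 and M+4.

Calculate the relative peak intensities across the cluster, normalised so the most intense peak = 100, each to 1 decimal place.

36.2 : 100.0 : 66.1

Rhenium pattern (n=1): 0.3740 : 0.6260
Europium pattern (n=1): 0.4780 : 0.5220
Convolve the two distributions (both contribute in 2-u steps):
  M: 0.3740×0.4780 = 0.178772
  M+2: 0.3740×0.5220 + 0.6260×0.4780 = 0.494456
  M+4: 0.6260×0.5220 = 0.326772
Scale to base peak (0.494456) = 100: 36.2 : 100.0 : 66.1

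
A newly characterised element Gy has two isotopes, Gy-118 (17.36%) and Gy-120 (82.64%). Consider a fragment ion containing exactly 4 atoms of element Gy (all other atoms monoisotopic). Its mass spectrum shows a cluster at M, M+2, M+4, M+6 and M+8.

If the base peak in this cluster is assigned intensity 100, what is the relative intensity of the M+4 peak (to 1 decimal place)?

Binomial terms of (0.1736 + 0.8264)^4: M 0.0009, M+2 0.0173, M+4 0.1235, M+6 0.3919, M+8 0.4664 → M+8 is the base peak.
P(M+8) = C(4,4) × 0.1736^0 × 0.8264^4 = 1 × 1.0000 × 0.46640289 = 0.466403 (base)
P(M+4) = C(4,2) × 0.1736^2 × 0.8264^2 = 6 × 0.03013696 × 0.68293696 = 0.123490
Relative intensity = 0.123490 / 0.466403 × 100 = 26.5

26.5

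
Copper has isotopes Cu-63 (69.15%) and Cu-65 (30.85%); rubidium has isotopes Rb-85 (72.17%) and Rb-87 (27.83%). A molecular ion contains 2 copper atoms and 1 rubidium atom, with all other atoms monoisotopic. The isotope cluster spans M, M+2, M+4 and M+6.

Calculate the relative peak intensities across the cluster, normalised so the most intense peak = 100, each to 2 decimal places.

Copper pattern (n=2): 0.47817225 : 0.4266555 : 0.09517225
Rubidium pattern (n=1): 0.7217 : 0.2783
Convolve the two distributions (both contribute in 2-u steps):
  M: 0.47817225×0.7217 = 0.345097
  M+2: 0.47817225×0.2783 + 0.4266555×0.7217 = 0.440993
  M+4: 0.4266555×0.2783 + 0.09517225×0.7217 = 0.187424
  M+6: 0.09517225×0.2783 = 0.026486
Scale to base peak (0.440993) = 100: 78.25 : 100.00 : 42.50 : 6.01

78.25 : 100.00 : 42.50 : 6.01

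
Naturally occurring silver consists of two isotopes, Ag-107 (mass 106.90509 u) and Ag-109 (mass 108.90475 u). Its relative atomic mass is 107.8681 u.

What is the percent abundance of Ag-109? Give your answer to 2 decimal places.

Let x be the fractional abundance of Ag-107; then Ag-109 has abundance 1 − x.
106.90509·x + 108.90475·(1 − x) = 107.8681
(106.90509 − 108.90475)·x = 107.8681 − 108.90475
x = -1.03665 / -1.99966 = 0.51841 → 51.84% Ag-107, 48.16% Ag-109.

48.16%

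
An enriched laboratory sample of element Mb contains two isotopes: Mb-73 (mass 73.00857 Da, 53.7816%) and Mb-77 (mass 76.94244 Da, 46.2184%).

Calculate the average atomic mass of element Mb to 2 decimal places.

Ar = Σ fᵢ·mᵢ = 0.537816 × 73.00857 + 0.462184 × 76.94244
= 39.265177 + 35.561565 = 74.826742 Da

74.83 Da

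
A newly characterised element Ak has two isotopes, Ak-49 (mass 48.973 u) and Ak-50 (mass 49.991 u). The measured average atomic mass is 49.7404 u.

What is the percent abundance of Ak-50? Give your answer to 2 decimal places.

75.38%

Writing the weighted mean with unknown fraction x of Ak-49:
48.973·x + 49.991·(1 − x) = 49.7404
(48.973 − 49.991)·x = 49.7404 − 49.991
x = -0.2506 / -1.018 = 0.24617 → 24.62% Ak-49, 75.38% Ak-50.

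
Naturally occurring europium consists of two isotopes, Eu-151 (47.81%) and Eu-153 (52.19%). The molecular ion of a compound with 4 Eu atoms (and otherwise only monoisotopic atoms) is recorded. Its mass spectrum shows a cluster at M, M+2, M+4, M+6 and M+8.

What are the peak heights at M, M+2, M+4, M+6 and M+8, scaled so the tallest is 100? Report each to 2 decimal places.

13.99 : 61.07 : 100.00 : 72.77 : 19.86

Expanding (0.4781 + 0.5219)^4:
P(M) = 0.4781^4 = 0.052249
P(M+2) = 4 × 0.4781^3 × 0.5219^1 = 0.228141
P(M+4) = 6 × 0.4781^2 × 0.5219^2 = 0.373563
P(M+6) = 4 × 0.4781^1 × 0.5219^3 = 0.271857
P(M+8) = 0.5219^4 = 0.074191
The M+4 peak is largest (0.373563); scaling to 100 gives 13.99 : 61.07 : 100.00 : 72.77 : 19.86.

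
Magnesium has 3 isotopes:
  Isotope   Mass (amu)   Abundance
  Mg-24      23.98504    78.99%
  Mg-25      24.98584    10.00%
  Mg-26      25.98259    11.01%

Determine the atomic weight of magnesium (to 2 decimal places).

Ar = Σ fᵢ·mᵢ = 0.7899 × 23.98504 + 0.1000 × 24.98584 + 0.1101 × 25.98259
= 18.945783 + 2.498584 + 2.860683 = 24.305050 amu

24.31 amu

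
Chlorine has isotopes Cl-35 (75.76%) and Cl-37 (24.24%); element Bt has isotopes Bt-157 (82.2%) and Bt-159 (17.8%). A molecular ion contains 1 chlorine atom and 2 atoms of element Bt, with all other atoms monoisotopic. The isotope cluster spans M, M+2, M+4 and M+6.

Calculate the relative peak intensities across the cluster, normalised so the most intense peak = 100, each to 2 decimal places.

100.00 : 75.30 : 18.55 : 1.50

Chlorine pattern (n=1): 0.7576 : 0.2424
Element Bt pattern (n=2): 0.675684 : 0.292632 : 0.031684
Convolve the two distributions (both contribute in 2-u steps):
  M: 0.7576×0.675684 = 0.511898
  M+2: 0.7576×0.292632 + 0.2424×0.675684 = 0.385484
  M+4: 0.7576×0.031684 + 0.2424×0.292632 = 0.094938
  M+6: 0.2424×0.031684 = 0.007680
Scale to base peak (0.511898) = 100: 100.00 : 75.30 : 18.55 : 1.50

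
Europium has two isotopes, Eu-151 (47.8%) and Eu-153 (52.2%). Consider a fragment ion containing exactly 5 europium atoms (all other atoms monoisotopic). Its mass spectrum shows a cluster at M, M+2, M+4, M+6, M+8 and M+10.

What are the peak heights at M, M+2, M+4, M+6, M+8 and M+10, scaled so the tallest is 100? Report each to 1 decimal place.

7.7 : 41.9 : 91.6 : 100.0 : 54.6 : 11.9

Each Eu atom is independently Eu-151 (p = 0.478) or Eu-153 (q = 0.522); the cluster is the binomial expansion (p + q)^5.
P(M) = 0.478^5 = 0.024954
P(M+2) = 5 × 0.478^4 × 0.522^1 = 0.136255
P(M+4) = 10 × 0.478^3 × 0.522^2 = 0.297594
P(M+6) = 10 × 0.478^2 × 0.522^3 = 0.324988
P(M+8) = 5 × 0.478^1 × 0.522^4 = 0.177452
P(M+10) = 0.522^5 = 0.038757
The M+6 peak is largest (0.324988); scaling to 100 gives 7.7 : 41.9 : 91.6 : 100.0 : 54.6 : 11.9.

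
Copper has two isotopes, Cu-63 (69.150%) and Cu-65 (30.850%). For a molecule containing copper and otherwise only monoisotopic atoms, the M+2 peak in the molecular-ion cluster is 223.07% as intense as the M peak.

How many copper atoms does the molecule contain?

5

With n Cu atoms, P(M+2)/P(M) = C(n,1)·p^(n−1)q / p^n = n·q/p = n · 0.30850/0.69150.
n = 2.2307 × 0.69150/0.30850 = 5.00 ≈ 5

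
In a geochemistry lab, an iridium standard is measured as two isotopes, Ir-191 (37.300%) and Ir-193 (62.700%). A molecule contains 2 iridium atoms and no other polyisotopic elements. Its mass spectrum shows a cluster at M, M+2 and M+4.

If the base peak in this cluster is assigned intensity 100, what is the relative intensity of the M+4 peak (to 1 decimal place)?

84.0

Term probabilities: M 0.1391, M+2 0.4677, M+4 0.3931. Base peak = M+2.
P(M+2) = C(2,1) × 0.37300^1 × 0.62700^1 = 2 × 0.3730 × 0.6270 = 0.467742 (base)
P(M+4) = C(2,2) × 0.37300^0 × 0.62700^2 = 1 × 1.0000 × 0.393129 = 0.393129
Relative intensity = 0.393129 / 0.467742 × 100 = 84.0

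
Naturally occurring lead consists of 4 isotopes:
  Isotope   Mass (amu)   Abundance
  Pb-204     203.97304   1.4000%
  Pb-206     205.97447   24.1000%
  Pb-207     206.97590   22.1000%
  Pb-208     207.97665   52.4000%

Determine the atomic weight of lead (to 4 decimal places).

Ar = Σ fᵢ·mᵢ = 0.014000 × 203.97304 + 0.241000 × 205.97447 + 0.221000 × 206.97590 + 0.524000 × 207.97665
= 2.855623 + 49.639847 + 45.741674 + 108.979765 = 207.216909 amu

207.2169 amu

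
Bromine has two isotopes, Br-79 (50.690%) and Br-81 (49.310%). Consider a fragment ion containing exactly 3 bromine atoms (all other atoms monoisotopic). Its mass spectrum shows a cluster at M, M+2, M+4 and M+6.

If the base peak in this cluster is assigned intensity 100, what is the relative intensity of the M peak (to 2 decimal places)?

Binomial terms of (0.50690 + 0.49310)^3: M 0.1302, M+2 0.3801, M+4 0.3698, M+6 0.1199 → M+2 is the base peak.
P(M+2) = C(3,1) × 0.50690^2 × 0.49310^1 = 3 × 0.25694761 × 0.4931 = 0.380103 (base)
P(M) = C(3,0) × 0.50690^3 × 0.49310^0 = 1 × 0.13024674 × 1.0000 = 0.130247
Relative intensity = 0.130247 / 0.380103 × 100 = 34.27

34.27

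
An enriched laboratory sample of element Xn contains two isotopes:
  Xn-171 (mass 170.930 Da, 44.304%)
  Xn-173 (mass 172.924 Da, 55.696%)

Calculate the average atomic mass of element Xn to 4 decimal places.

172.0406 Da

Weight each isotope mass by its fractional abundance: 0.44304 × 170.930 + 0.55696 × 172.924
= 75.72883 + 96.31175 = 172.04058 Da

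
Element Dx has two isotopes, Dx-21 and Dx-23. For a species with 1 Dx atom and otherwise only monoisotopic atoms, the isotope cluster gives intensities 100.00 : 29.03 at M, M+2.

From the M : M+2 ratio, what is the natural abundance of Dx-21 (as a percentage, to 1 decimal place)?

77.5%

If p is the fraction of Dx that is Dx-21, then I(M+2)/I(M) = [C(1,1)·p^0·(1−p)] / p^1 = 1·(1−p)/p = 29.03/100.00 = 0.2903
(1−p)/p = 0.2903/1 = 0.2903  ⇒  p = 1/(1 + 0.2903) = 0.7750
Dx-21: 77.5%, Dx-23: 22.5%.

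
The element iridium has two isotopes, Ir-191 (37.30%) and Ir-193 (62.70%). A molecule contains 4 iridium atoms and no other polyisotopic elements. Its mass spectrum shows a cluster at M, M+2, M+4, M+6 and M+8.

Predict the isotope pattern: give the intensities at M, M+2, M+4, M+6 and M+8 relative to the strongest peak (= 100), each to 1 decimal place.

5.3 : 35.4 : 89.2 : 100.0 : 42.0

Expanding (0.3730 + 0.6270)^4:
P(M) = 0.3730^4 = 0.019357
P(M+2) = 4 × 0.3730^3 × 0.6270^1 = 0.130153
P(M+4) = 6 × 0.3730^2 × 0.6270^2 = 0.328174
P(M+6) = 4 × 0.3730^1 × 0.6270^3 = 0.367766
P(M+8) = 0.6270^4 = 0.154550
The M+6 peak is largest (0.367766); scaling to 100 gives 5.3 : 35.4 : 89.2 : 100.0 : 42.0.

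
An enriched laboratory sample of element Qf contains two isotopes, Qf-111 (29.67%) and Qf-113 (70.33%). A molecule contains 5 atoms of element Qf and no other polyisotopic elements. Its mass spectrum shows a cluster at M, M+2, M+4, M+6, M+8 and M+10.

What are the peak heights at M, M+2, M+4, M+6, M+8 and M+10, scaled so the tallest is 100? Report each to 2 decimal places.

Expanding (0.2967 + 0.7033)^5:
P(M) = 0.2967^5 = 0.002299
P(M+2) = 5 × 0.2967^4 × 0.7033^1 = 0.027251
P(M+4) = 10 × 0.2967^3 × 0.7033^2 = 0.129191
P(M+6) = 10 × 0.2967^2 × 0.7033^3 = 0.306236
P(M+8) = 5 × 0.2967^1 × 0.7033^4 = 0.362953
P(M+10) = 0.7033^5 = 0.172069
The M+8 peak is largest (0.362953); scaling to 100 gives 0.63 : 7.51 : 35.59 : 84.37 : 100.00 : 47.41.

0.63 : 7.51 : 35.59 : 84.37 : 100.00 : 47.41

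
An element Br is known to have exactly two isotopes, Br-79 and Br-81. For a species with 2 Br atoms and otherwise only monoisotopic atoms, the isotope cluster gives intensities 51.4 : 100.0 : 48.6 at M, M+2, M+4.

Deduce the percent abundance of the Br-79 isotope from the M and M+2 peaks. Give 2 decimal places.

50.69%

Write p for the Br-79 fraction. I(M+2)/I(M) = [C(2,1)·p^1·(1−p)] / p^2 = 2·(1−p)/p = 100.0/51.4 = 1.9455
(1−p)/p = 1.9455/2 = 0.9728  ⇒  p = 1/(1 + 0.9728) = 0.5069
Br-79: 50.69%, Br-81: 49.31%.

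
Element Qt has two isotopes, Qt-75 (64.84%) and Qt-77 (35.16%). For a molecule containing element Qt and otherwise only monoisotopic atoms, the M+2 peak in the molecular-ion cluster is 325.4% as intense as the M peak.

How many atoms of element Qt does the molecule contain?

With n Qt atoms, P(M+2)/P(M) = C(n,1)·p^(n−1)q / p^n = n·q/p = n · 0.3516/0.6484.
n = 3.254 × 0.6484/0.3516 = 6.00 ≈ 6

6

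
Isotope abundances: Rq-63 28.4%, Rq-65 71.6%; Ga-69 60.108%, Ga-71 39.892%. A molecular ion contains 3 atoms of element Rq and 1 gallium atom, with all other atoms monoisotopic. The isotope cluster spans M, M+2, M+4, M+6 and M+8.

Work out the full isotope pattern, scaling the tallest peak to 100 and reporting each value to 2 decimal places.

Element Rq pattern (n=3): 0.0229063 : 0.17324909 : 0.43678291 : 0.3670617
Gallium pattern (n=1): 0.60108 : 0.39892
Convolve the two distributions (both contribute in 2-u steps):
  M: 0.0229063×0.60108 = 0.013769
  M+2: 0.0229063×0.39892 + 0.17324909×0.60108 = 0.113274
  M+4: 0.17324909×0.39892 + 0.43678291×0.60108 = 0.331654
  M+6: 0.43678291×0.39892 + 0.3670617×0.60108 = 0.394875
  M+8: 0.3670617×0.39892 = 0.146428
Scale to base peak (0.394875) = 100: 3.49 : 28.69 : 83.99 : 100.00 : 37.08

3.49 : 28.69 : 83.99 : 100.00 : 37.08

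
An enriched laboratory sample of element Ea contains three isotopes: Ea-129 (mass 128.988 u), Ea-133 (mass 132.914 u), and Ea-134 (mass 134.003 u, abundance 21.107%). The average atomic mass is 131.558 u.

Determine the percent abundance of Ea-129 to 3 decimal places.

The remaining 78.893% is split between Ea-129 (fraction x) and Ea-133 (fraction 0.78893 − x).
Substituting: 128.988x + 132.914(0.78893 − x) = 103.27398679
(128.988 − 132.914)x = -1.58585523  ⇒  x = 0.40394, y = 0.38499
Ea-129: 40.394%, Ea-133: 38.499%.

40.394%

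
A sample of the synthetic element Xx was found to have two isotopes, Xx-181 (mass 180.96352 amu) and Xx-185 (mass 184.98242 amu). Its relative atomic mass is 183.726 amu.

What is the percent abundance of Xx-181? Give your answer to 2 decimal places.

31.26%

Let x be the fractional abundance of Xx-181; then Xx-185 has abundance 1 − x.
180.96352·x + 184.98242·(1 − x) = 183.726
(180.96352 − 184.98242)·x = 183.726 − 184.98242
x = -1.25642 / -4.01890 = 0.31263 → 31.26% Xx-181, 68.74% Xx-185.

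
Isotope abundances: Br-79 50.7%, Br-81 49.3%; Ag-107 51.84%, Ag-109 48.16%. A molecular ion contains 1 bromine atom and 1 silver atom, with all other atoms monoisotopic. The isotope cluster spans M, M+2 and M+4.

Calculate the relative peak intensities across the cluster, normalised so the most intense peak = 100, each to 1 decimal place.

52.6 : 100.0 : 47.5

Bromine pattern (n=1): 0.5070 : 0.4930
Silver pattern (n=1): 0.5184 : 0.4816
Convolve the two distributions (both contribute in 2-u steps):
  M: 0.5070×0.5184 = 0.262829
  M+2: 0.5070×0.4816 + 0.4930×0.5184 = 0.499742
  M+4: 0.4930×0.4816 = 0.237429
Scale to base peak (0.499742) = 100: 52.6 : 100.0 : 47.5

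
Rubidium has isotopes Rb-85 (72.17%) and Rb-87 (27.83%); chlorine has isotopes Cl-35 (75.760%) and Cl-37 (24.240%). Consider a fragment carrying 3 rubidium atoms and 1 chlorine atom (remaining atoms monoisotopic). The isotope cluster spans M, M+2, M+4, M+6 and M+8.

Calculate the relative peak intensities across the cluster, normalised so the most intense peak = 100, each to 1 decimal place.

67.7 : 100.0 : 55.3 : 13.5 : 1.2

Rubidium pattern (n=3): 0.37589809 : 0.43485841 : 0.16768892 : 0.02155458
Chlorine pattern (n=1): 0.7576 : 0.2424
Convolve the two distributions (both contribute in 2-u steps):
  M: 0.37589809×0.7576 = 0.284780
  M+2: 0.37589809×0.2424 + 0.43485841×0.7576 = 0.420566
  M+4: 0.43485841×0.2424 + 0.16768892×0.7576 = 0.232451
  M+6: 0.16768892×0.2424 + 0.02155458×0.7576 = 0.056978
  M+8: 0.02155458×0.2424 = 0.005225
Scale to base peak (0.420566) = 100: 67.7 : 100.0 : 55.3 : 13.5 : 1.2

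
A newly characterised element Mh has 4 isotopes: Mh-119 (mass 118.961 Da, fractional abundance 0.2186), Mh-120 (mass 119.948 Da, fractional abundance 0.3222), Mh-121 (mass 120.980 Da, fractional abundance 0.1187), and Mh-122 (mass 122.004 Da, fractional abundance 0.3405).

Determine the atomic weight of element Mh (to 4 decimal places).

Weight each isotope mass by its fractional abundance: 0.2186 × 118.961 + 0.3222 × 119.948 + 0.1187 × 120.980 + 0.3405 × 122.004
= 26.00487 + 38.64725 + 14.36033 + 41.54236 = 120.55481 Da

120.5548 Da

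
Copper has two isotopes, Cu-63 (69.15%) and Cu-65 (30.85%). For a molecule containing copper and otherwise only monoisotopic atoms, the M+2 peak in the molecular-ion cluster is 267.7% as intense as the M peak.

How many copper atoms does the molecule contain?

With n Cu atoms, P(M+2)/P(M) = C(n,1)·p^(n−1)q / p^n = n·q/p = n · 0.3085/0.6915.
n = 2.677 × 0.6915/0.3085 = 6.00 ≈ 6

6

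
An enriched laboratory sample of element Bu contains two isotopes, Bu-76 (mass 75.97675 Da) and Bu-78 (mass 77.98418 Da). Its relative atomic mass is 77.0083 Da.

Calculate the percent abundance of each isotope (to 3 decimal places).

Bu-76: 48.613%, Bu-78: 51.387%

Let x be the fractional abundance of Bu-76; then Bu-78 has abundance 1 − x.
75.97675·x + 77.98418·(1 − x) = 77.0083
(75.97675 − 77.98418)·x = 77.0083 − 77.98418
x = -0.97588 / -2.00743 = 0.48613 → 48.613% Bu-76, 51.387% Bu-78.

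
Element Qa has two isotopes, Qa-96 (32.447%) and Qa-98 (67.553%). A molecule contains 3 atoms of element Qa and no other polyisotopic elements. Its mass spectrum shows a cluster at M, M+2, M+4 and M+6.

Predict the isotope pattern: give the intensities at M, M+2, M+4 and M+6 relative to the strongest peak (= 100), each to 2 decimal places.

The 3 Qa atoms are independent, so intensities follow the terms of (0.32447 + 0.67553)^3.
P(M) = 0.32447^3 = 0.034160
P(M+2) = 3 × 0.32447^2 × 0.67553^1 = 0.213361
P(M+4) = 3 × 0.32447^1 × 0.67553^2 = 0.444207
P(M+6) = 0.67553^3 = 0.308272
The M+4 peak is largest (0.444207); scaling to 100 gives 7.69 : 48.03 : 100.00 : 69.40.

7.69 : 48.03 : 100.00 : 69.40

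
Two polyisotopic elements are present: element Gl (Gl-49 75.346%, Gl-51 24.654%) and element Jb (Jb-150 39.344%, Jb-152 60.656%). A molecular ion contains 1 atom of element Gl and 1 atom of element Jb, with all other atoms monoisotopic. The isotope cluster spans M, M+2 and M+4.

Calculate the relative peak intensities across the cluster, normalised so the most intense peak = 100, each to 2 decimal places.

53.51 : 100.00 : 26.99

Element Gl pattern (n=1): 0.75346 : 0.24654
Element Jb pattern (n=1): 0.39344 : 0.60656
Convolve the two distributions (both contribute in 2-u steps):
  M: 0.75346×0.39344 = 0.296441
  M+2: 0.75346×0.60656 + 0.24654×0.39344 = 0.554017
  M+4: 0.24654×0.60656 = 0.149541
Scale to base peak (0.554017) = 100: 53.51 : 100.00 : 26.99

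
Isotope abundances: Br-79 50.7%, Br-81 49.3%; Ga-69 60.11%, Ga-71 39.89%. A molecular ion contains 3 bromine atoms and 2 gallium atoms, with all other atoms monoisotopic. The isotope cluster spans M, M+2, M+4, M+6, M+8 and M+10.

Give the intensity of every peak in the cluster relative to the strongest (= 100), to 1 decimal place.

14.0 : 59.4 : 100.0 : 83.5 : 34.5 : 5.7

Bromine pattern (n=3): 0.13032384 : 0.38017547 : 0.36967753 : 0.11982316
Gallium pattern (n=2): 0.36132121 : 0.47955758 : 0.15912121
Convolve the two distributions (both contribute in 2-u steps):
  M: 0.13032384×0.36132121 = 0.047089
  M+2: 0.13032384×0.47955758 + 0.38017547×0.36132121 = 0.199863
  M+4: 0.13032384×0.15912121 + 0.38017547×0.47955758 + 0.36967753×0.36132121 = 0.336626
  M+6: 0.38017547×0.15912121 + 0.36967753×0.47955758 + 0.11982316×0.36132121 = 0.281070
  M+8: 0.36967753×0.15912121 + 0.11982316×0.47955758 = 0.116286
  M+10: 0.11982316×0.15912121 = 0.019066
Scale to base peak (0.336626) = 100: 14.0 : 59.4 : 100.0 : 83.5 : 34.5 : 5.7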